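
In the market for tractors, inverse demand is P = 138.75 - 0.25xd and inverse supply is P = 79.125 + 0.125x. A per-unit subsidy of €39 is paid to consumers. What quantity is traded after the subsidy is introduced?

Pre-subsidy: 138.75 - 0.25x = 79.125 + 0.125x gives x* = 159 and P* = 99.
With the rebate, buyers effectively pay Pb = Ps − 39, where Ps is the price sellers receive.
On the curves, Pb = 138.75 - 0.25x and Ps = 79.125 + 0.125x; the wedge Ps − Pb = 39 gives 79.125 + 0.125x − (138.75 - 0.25x) = 39, so x' = 263.
Then Pb = 138.75 − 0.25·263 = 73 and Ps = 79.125 + 0.125·263 = 112.

x' = 263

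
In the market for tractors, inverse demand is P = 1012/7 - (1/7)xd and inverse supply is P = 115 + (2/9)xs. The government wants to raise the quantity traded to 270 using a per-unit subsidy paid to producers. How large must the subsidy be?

Required subsidy s = 69 per unit

At x = 270, from the demand curve buyers pay Pb = 1012/7 − (1/7)·270 = 106; from the supply curve sellers need Ps = 115 + (2/9)·270 = 175.
The subsidy must fill the gap: s = Ps − Pb = 175 − 106 = 69.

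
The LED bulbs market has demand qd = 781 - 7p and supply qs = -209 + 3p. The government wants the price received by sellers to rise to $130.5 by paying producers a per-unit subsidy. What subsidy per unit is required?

At a seller price of 130.5, quantity supplied is -209 + 3·130.5 = 182.5.
Buyers absorb 182.5 only when they pay pb with 781 − 7·pb = 182.5, i.e. pb = 85.5.
s = ps − pb = 130.5 − 85.5 = 45.

Required subsidy s = $45 per unit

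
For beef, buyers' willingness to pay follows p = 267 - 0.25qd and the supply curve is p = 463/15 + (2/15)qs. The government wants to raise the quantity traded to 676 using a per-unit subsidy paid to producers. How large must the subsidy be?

At q = 676, from the demand curve buyers pay pb = 267 − 0.25·676 = 98; from the supply curve sellers need ps = 463/15 + (2/15)·676 = 121.
The subsidy must fill the gap: s = ps − pb = 121 − 98 = 23.

Required subsidy s = 23 per unit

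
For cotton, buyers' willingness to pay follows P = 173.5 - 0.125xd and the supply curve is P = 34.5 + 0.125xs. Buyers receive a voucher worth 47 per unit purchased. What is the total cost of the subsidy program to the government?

Pre-subsidy: 173.5 - 0.125x = 34.5 + 0.125x gives x* = 556 and P* = 104.
With the rebate, buyers effectively pay Pb = Ps − 47, where Ps is the price sellers receive.
On the curves, Pb = 173.5 - 0.125x and Ps = 34.5 + 0.125x; the wedge Ps − Pb = 47 gives 34.5 + 0.125x − (173.5 - 0.125x) = 47, so x' = 744.
Then Pb = 173.5 − 0.125·744 = 80.5 and Ps = 34.5 + 0.125·744 = 127.5.
Government outlay = subsidy × quantity = 47 × 744 = 34968.

Government cost = 34968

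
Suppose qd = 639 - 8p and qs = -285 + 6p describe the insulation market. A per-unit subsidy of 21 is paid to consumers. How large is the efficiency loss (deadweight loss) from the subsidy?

Deadweight loss = 756

Pre-subsidy: 639 - 8p = -285 + 6p gives p* = 66, q* = 111.
With the rebate, buyers effectively pay pb = ps − 21, where ps is the price sellers receive.
Demand in terms of ps becomes qd = 639 − 8(ps − 21) = 807 - 8ps. Setting this equal to supply: 807 - 8ps = -285 + 6ps, so ps = 78.
Buyers pay pb = 78 − 21 = 57; q' = -285 + 6·78 = 183.
The subsidy expands output by 183 − 111 = 72 past the efficient level; on those units the gap between marginal cost and willingness to pay runs from 0 up to 21.
DWL = ½ × 21 × 72 = 756.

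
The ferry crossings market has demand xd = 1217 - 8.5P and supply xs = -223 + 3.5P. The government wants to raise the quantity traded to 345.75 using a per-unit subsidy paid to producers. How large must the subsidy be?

Required subsidy s = 60 per unit

At x = 345.75, invert demand for the buyer price: Pb = (1217 − 345.75)/8.5 = 102.5; invert supply for the seller price: Ps = (345.75 − (-223))/3.5 = 162.5.
The subsidy must fill the gap: s = Ps − Pb = 162.5 − 102.5 = 60.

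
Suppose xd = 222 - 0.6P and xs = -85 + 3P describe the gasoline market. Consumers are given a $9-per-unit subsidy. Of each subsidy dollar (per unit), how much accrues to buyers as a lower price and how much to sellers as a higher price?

Pre-subsidy: 222 - 0.6P = -85 + 3P gives P* = 1535/18, x* = 1025/6.
With the rebate, buyers effectively pay Pb = Ps − 9, where Ps is the price sellers receive.
Demand in terms of Ps becomes xd = 222 − 0.6(Ps − 9) = 227.4 - 0.6Ps. Setting this equal to supply: 227.4 - 0.6Ps = -85 + 3Ps, so Ps = 781/9.
Buyers pay Pb = 781/9 − 9 = 700/9; x' = -85 + 3·(781/9) = 526/3.
Buyers' price falls by P* − Pb = 1535/18 − 700/9 = 7.5; sellers' price rises by Ps − P* = 781/9 − 1535/18 = 1.5.

Buyers gain $7.5 per unit; sellers gain $1.5 per unit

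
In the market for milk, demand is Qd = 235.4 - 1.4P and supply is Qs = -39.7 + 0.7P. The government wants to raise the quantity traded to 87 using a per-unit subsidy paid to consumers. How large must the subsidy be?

Required subsidy s = 75 per unit

At Q = 87, invert demand for the buyer price: Pb = (235.4 − 87)/1.4 = 106; invert supply for the seller price: Ps = (87 − (-39.7))/0.7 = 181.
The subsidy must fill the gap: s = Ps − Pb = 181 − 106 = 75.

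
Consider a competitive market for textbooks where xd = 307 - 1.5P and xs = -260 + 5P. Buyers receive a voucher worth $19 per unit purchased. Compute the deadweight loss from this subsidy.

Pre-subsidy: 307 - 1.5P = -260 + 5P gives P* = 1134/13, x* = 2290/13.
With the rebate, buyers effectively pay Pb = Ps − 19, where Ps is the price sellers receive.
Demand in terms of Ps becomes xd = 307 − 1.5(Ps − 19) = 335.5 - 1.5Ps. Setting this equal to supply: 335.5 - 1.5Ps = -260 + 5Ps, so Ps = 1191/13.
Buyers pay Pb = 1191/13 − 19 = 944/13; x' = -260 + 5·(1191/13) = 2575/13.
The subsidy expands output by 2575/13 − 2290/13 = 285/13 past the efficient level; on those units the gap between marginal cost and willingness to pay runs from 0 up to 19.
DWL = ½ × 19 × 285/13 = 5415/26.

Deadweight loss = 5415/26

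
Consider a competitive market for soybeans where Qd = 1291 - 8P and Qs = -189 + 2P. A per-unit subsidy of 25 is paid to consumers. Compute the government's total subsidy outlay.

Government cost = 3675

Pre-subsidy: 1291 - 8P = -189 + 2P gives P* = 148, Q* = 107.
With the rebate, buyers effectively pay Pb = Ps − 25, where Ps is the price sellers receive.
Demand in terms of Ps becomes Qd = 1291 − 8(Ps − 25) = 1491 - 8Ps. Setting this equal to supply: 1491 - 8Ps = -189 + 2Ps, so Ps = 168.
Buyers pay Pb = 168 − 25 = 143; Q' = -189 + 2·168 = 147.
Government outlay = subsidy × quantity = 25 × 147 = 3675.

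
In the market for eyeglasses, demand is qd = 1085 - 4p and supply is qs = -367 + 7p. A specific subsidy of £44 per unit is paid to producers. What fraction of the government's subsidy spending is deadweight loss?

DWL / government spending = 56/669

Pre-subsidy: 1085 - 4p = -367 + 7p gives p* = 132, q* = 557.
With the subsidy, sellers receive ps = pb + 44 for each unit, where pb is the price buyers pay.
Supply in terms of pb becomes qs = -367 + 7(pb + 44) = -59 + 7pb. Setting this equal to demand: 1085 - 4pb = -59 + 7pb, so pb = 104.
Sellers receive ps = 104 + 44 = 148; q' = 1085 − 4·104 = 669.
ΔCS = ½(557 + 669)(132 − 104) = 17164; ΔPS = ½(557 + 669)(148 − 132) = 9808.
Government spending = 44 × 669 = 29436.
DWL = ½ × 44 × (669 − 557) = 2464; fraction = 2464 / 29436 = 56/669.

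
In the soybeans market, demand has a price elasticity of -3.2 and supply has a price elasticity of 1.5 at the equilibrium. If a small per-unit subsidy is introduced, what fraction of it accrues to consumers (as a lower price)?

Consumer share = 15/47

For a small subsidy around the equilibrium, the benefit split depends on the relative slopes, which at a point are proportional to the elasticities.
Buyer share = εs/(εs + |εd|) = 1.5/(1.5 + 3.2) = 15/47; seller share = |εd|/(εs + |εd|) = 32/47.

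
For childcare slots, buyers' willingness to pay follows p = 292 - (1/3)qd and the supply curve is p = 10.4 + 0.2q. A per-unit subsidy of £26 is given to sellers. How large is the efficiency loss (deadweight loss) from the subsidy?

Deadweight loss = £633.75

Pre-subsidy: 292 - (1/3)q = 10.4 + 0.2q gives q* = 528 and p* = 116.
With the subsidy, sellers receive ps = pb + 26 for each unit, where pb is the price buyers pay.
On the curves, pb = 292 - (1/3)q and ps = 10.4 + 0.2q; the wedge ps − pb = 26 gives 10.4 + 0.2q − (292 - (1/3)q) = 26, so q' = 576.75.
Then pb = 292 − (1/3)·576.75 = 99.75 and ps = 10.4 + 0.2·576.75 = 125.75.
The subsidy expands output by 576.75 − 528 = 48.75 past the efficient level; on those units the gap between marginal cost and willingness to pay runs from 0 up to 26.
DWL = ½ × 26 × 48.75 = 633.75.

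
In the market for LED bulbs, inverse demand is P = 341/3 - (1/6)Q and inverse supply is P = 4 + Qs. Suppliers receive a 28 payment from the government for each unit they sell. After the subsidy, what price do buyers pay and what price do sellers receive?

Pre-subsidy: 341/3 - (1/6)Q = 4 + Q gives Q* = 94 and P* = 98.
With the subsidy, sellers receive Ps = Pb + 28 for each unit, where Pb is the price buyers pay.
On the curves, Pb = 341/3 - (1/6)Q and Ps = 4 + Q; the wedge Ps − Pb = 28 gives 4 + Q − (341/3 - (1/6)Q) = 28, so Q' = 118.
Then Pb = 341/3 − (1/6)·118 = 94 and Ps = 4 + 1·118 = 122.

Buyers pay 94; sellers receive 122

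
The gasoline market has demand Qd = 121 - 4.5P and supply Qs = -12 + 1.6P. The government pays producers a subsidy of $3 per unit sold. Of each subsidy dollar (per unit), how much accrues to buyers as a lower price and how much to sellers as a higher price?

Buyers gain 48/61 per unit; sellers gain 135/61 per unit

Pre-subsidy: 121 - 4.5P = -12 + 1.6P gives P* = 1330/61, Q* = 1396/61.
With the subsidy, sellers receive Ps = Pb + 3 for each unit, where Pb is the price buyers pay.
Supply in terms of Pb becomes Qs = -12 + 1.6(Pb + 3) = -7.2 + 1.6Pb. Setting this equal to demand: 121 - 4.5Pb = -7.2 + 1.6Pb, so Pb = 1282/61.
Sellers receive Ps = 1282/61 + 3 = 1465/61; Q' = 121 − 4.5·(1282/61) = 1612/61.
Buyers' price falls by P* − Pb = 1330/61 − 1282/61 = 48/61; sellers' price rises by Ps − P* = 1465/61 − 1330/61 = 135/61.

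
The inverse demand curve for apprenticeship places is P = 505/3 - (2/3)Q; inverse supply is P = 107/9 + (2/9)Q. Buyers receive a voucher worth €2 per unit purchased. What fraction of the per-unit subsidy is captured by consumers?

Pre-subsidy: 505/3 - (2/3)Q = 107/9 + (2/9)Q gives Q* = 176 and P* = 51.
With the rebate, buyers effectively pay Pb = Ps − 2, where Ps is the price sellers receive.
On the curves, Pb = 505/3 - (2/3)Q and Ps = 107/9 + (2/9)Q; the wedge Ps − Pb = 2 gives 107/9 + (2/9)Q − (505/3 - (2/3)Q) = 2, so Q' = 178.25.
Then Pb = 505/3 − (2/3)·178.25 = 49.5 and Ps = 107/9 + (2/9)·178.25 = 51.5.
Buyers' price falls by P* − Pb = 51 − 49.5 = 1.5; sellers' price rises by Ps − P* = 51.5 − 51 = 0.5.
So consumers capture 1.5/2 = 0.75 of each unit of subsidy.

Consumer share = 0.75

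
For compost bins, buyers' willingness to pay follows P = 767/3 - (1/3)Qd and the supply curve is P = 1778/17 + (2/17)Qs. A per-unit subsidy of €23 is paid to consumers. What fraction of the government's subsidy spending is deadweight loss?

DWL / government spending = 51/772

Pre-subsidy: 767/3 - (1/3)Q = 1778/17 + (2/17)Q gives Q* = 335 and P* = 144.
With the rebate, buyers effectively pay Pb = Ps − 23, where Ps is the price sellers receive.
On the curves, Pb = 767/3 - (1/3)Q and Ps = 1778/17 + (2/17)Q; the wedge Ps − Pb = 23 gives 1778/17 + (2/17)Q − (767/3 - (1/3)Q) = 23, so Q' = 386.
Then Pb = 767/3 − (1/3)·386 = 127 and Ps = 1778/17 + (2/17)·386 = 150.
ΔCS = ½(335 + 386)(144 − 127) = 6128.5; ΔPS = ½(335 + 386)(150 − 144) = 2163.
Government spending = 23 × 386 = 8878.
DWL = ½ × 23 × (386 − 335) = 586.5; fraction = 586.5 / 8878 = 51/772.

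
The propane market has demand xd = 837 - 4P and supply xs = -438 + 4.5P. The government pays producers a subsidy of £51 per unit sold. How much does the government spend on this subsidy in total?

Government cost = £17595

Pre-subsidy: 837 - 4P = -438 + 4.5P gives P* = 150, x* = 237.
With the subsidy, sellers receive Ps = Pb + 51 for each unit, where Pb is the price buyers pay.
Supply in terms of Pb becomes xs = -438 + 4.5(Pb + 51) = -208.5 + 4.5Pb. Setting this equal to demand: 837 - 4Pb = -208.5 + 4.5Pb, so Pb = 123.
Sellers receive Ps = 123 + 51 = 174; x' = 837 − 4·123 = 345.
Government outlay = subsidy × quantity = 51 × 345 = 17595.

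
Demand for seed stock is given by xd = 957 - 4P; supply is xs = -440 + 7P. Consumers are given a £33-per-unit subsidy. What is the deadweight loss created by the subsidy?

Pre-subsidy: 957 - 4P = -440 + 7P gives P* = 127, x* = 449.
With the rebate, buyers effectively pay Pb = Ps − 33, where Ps is the price sellers receive.
Demand in terms of Ps becomes xd = 957 − 4(Ps − 33) = 1089 - 4Ps. Setting this equal to supply: 1089 - 4Ps = -440 + 7Ps, so Ps = 139.
Buyers pay Pb = 139 − 33 = 106; x' = -440 + 7·139 = 533.
The subsidy expands output by 533 − 449 = 84 past the efficient level; on those units the gap between marginal cost and willingness to pay runs from 0 up to 33.
DWL = ½ × 33 × 84 = 1386.

Deadweight loss = £1386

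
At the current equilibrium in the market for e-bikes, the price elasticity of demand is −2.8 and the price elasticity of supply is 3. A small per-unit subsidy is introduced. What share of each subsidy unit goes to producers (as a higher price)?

For a small subsidy around the equilibrium, the benefit split depends on the relative slopes, which at a point are proportional to the elasticities.
Buyer share = εs/(εs + |εd|) = 3/(3 + 2.8) = 15/29; seller share = |εd|/(εs + |εd|) = 14/29.
So producers capture 14/29 of the subsidy.

Producer share = 14/29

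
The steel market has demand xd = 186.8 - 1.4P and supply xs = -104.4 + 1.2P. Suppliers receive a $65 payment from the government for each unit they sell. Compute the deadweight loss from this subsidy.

Pre-subsidy: 186.8 - 1.4P = -104.4 + 1.2P gives P* = 112, x* = 30.
With the subsidy, sellers receive Ps = Pb + 65 for each unit, where Pb is the price buyers pay.
Supply in terms of Pb becomes xs = -104.4 + 1.2(Pb + 65) = -26.4 + 1.2Pb. Setting this equal to demand: 186.8 - 1.4Pb = -26.4 + 1.2Pb, so Pb = 82.
Sellers receive Ps = 82 + 65 = 147; x' = 186.8 − 1.4·82 = 72.
The subsidy expands output by 72 − 30 = 42 past the efficient level; on those units the gap between marginal cost and willingness to pay runs from 0 up to 65.
DWL = ½ × 65 × 42 = 1365.

Deadweight loss = $1365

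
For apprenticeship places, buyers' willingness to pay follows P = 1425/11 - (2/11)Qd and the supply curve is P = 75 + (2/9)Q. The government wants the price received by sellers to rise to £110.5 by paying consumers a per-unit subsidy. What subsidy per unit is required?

At a seller price of 110.5, quantity supplied is -337.5 + 4.5·110.5 = 159.75.
Buyers absorb 159.75 only when they pay Pb = 1425/11 − (2/11)·159.75 = 100.5.
s = Ps − Pb = 110.5 − 100.5 = 10.

Required subsidy s = £10 per unit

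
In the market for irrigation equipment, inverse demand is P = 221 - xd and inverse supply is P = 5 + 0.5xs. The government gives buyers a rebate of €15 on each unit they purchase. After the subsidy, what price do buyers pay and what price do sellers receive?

Buyers pay €67; sellers receive €82

Pre-subsidy: 221 - x = 5 + 0.5x gives x* = 144 and P* = 77.
With the rebate, buyers effectively pay Pb = Ps − 15, where Ps is the price sellers receive.
On the curves, Pb = 221 - x and Ps = 5 + 0.5x; the wedge Ps − Pb = 15 gives 5 + 0.5x − (221 - x) = 15, so x' = 154.
Then Pb = 221 − 1·154 = 67 and Ps = 5 + 0.5·154 = 82.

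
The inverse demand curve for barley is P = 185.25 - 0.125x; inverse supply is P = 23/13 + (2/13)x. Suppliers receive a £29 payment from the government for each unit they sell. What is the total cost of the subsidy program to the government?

Pre-subsidy: 185.25 - 0.125x = 23/13 + (2/13)x gives x* = 658 and P* = 103.
With the subsidy, sellers receive Ps = Pb + 29 for each unit, where Pb is the price buyers pay.
On the curves, Pb = 185.25 - 0.125x and Ps = 23/13 + (2/13)x; the wedge Ps − Pb = 29 gives 23/13 + (2/13)x − (185.25 - 0.125x) = 29, so x' = 762.
Then Pb = 185.25 − 0.125·762 = 90 and Ps = 23/13 + (2/13)·762 = 119.
Government outlay = subsidy × quantity = 29 × 762 = 22098.

Government cost = £22098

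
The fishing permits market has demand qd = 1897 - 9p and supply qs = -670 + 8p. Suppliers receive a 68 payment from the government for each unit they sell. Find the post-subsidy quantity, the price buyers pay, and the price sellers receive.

q' = 826; buyers pay 119; sellers receive 187

Pre-subsidy: 1897 - 9p = -670 + 8p gives p* = 151, q* = 538.
With the subsidy, sellers receive ps = pb + 68 for each unit, where pb is the price buyers pay.
Supply in terms of pb becomes qs = -670 + 8(pb + 68) = -126 + 8pb. Setting this equal to demand: 1897 - 9pb = -126 + 8pb, so pb = 119.
Sellers receive ps = 119 + 68 = 187; q' = 1897 − 9·119 = 826.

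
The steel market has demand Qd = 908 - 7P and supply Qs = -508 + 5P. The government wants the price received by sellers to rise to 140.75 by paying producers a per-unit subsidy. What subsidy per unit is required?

Required subsidy s = 39 per unit

At a seller price of 140.75, quantity supplied is -508 + 5·140.75 = 195.75.
Buyers absorb 195.75 only when they pay Pb with 908 − 7·Pb = 195.75, i.e. Pb = 101.75.
s = Ps − Pb = 140.75 − 101.75 = 39.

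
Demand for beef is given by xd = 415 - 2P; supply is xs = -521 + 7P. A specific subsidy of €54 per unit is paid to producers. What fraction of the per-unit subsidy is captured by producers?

Pre-subsidy: 415 - 2P = -521 + 7P gives P* = 104, x* = 207.
With the subsidy, sellers receive Ps = Pb + 54 for each unit, where Pb is the price buyers pay.
Supply in terms of Pb becomes xs = -521 + 7(Pb + 54) = -143 + 7Pb. Setting this equal to demand: 415 - 2Pb = -143 + 7Pb, so Pb = 62.
Sellers receive Ps = 62 + 54 = 116; x' = 415 − 2·62 = 291.
Buyers' price falls by P* − Pb = 104 − 62 = 42; sellers' price rises by Ps − P* = 116 − 104 = 12.
So producers capture 12/54 = 2/9 of each unit of subsidy.

Producer share = 2/9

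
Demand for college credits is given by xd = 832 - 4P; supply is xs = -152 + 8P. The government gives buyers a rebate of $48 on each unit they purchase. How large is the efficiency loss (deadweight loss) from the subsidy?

Deadweight loss = $3072

Pre-subsidy: 832 - 4P = -152 + 8P gives P* = 82, x* = 504.
With the rebate, buyers effectively pay Pb = Ps − 48, where Ps is the price sellers receive.
Demand in terms of Ps becomes xd = 832 − 4(Ps − 48) = 1024 - 4Ps. Setting this equal to supply: 1024 - 4Ps = -152 + 8Ps, so Ps = 98.
Buyers pay Pb = 98 − 48 = 50; x' = -152 + 8·98 = 632.
The subsidy expands output by 632 − 504 = 128 past the efficient level; on those units the gap between marginal cost and willingness to pay runs from 0 up to 48.
DWL = ½ × 48 × 128 = 3072.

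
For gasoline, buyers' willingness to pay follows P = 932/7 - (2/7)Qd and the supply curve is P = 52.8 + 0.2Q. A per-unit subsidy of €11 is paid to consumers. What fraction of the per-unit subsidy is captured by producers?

Pre-subsidy: 932/7 - (2/7)Q = 52.8 + 0.2Q gives Q* = 2812/17 and P* = 1460/17.
With the rebate, buyers effectively pay Pb = Ps − 11, where Ps is the price sellers receive.
On the curves, Pb = 932/7 - (2/7)Q and Ps = 52.8 + 0.2Q; the wedge Ps − Pb = 11 gives 52.8 + 0.2Q − (932/7 - (2/7)Q) = 11, so Q' = 3197/17.
Then Pb = 932/7 − (2/7)·(3197/17) = 1350/17 and Ps = 52.8 + 0.2·(3197/17) = 1537/17.
Buyers' price falls by P* − Pb = 1460/17 − 1350/17 = 110/17; sellers' price rises by Ps − P* = 1537/17 − 1460/17 = 77/17.
So producers capture (77/17)/11 = 7/17 of each unit of subsidy.

Producer share = 7/17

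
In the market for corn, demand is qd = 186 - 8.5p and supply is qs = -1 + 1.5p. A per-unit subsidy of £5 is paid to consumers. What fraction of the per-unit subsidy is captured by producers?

Pre-subsidy: 186 - 8.5p = -1 + 1.5p gives p* = 18.7, q* = 27.05.
With the rebate, buyers effectively pay pb = ps − 5, where ps is the price sellers receive.
Demand in terms of ps becomes qd = 186 − 8.5(ps − 5) = 228.5 - 8.5ps. Setting this equal to supply: 228.5 - 8.5ps = -1 + 1.5ps, so ps = 22.95.
Buyers pay pb = 22.95 − 5 = 17.95; q' = -1 + 1.5·22.95 = 33.425.
Buyers' price falls by p* − pb = 18.7 − 17.95 = 0.75; sellers' price rises by ps − p* = 22.95 − 18.7 = 4.25.
So producers capture 4.25/5 = 0.85 of each unit of subsidy.

Producer share = 0.85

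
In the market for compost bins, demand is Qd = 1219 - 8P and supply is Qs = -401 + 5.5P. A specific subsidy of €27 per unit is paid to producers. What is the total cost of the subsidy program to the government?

Government cost = €9369

Pre-subsidy: 1219 - 8P = -401 + 5.5P gives P* = 120, Q* = 259.
With the subsidy, sellers receive Ps = Pb + 27 for each unit, where Pb is the price buyers pay.
Supply in terms of Pb becomes Qs = -401 + 5.5(Pb + 27) = -252.5 + 5.5Pb. Setting this equal to demand: 1219 - 8Pb = -252.5 + 5.5Pb, so Pb = 109.
Sellers receive Ps = 109 + 27 = 136; Q' = 1219 − 8·109 = 347.
Government outlay = subsidy × quantity = 27 × 347 = 9369.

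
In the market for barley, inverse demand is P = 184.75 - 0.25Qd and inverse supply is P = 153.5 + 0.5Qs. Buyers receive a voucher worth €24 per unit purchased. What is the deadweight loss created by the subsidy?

Pre-subsidy: 184.75 - 0.25Q = 153.5 + 0.5Q gives Q* = 125/3 and P* = 523/3.
With the rebate, buyers effectively pay Pb = Ps − 24, where Ps is the price sellers receive.
On the curves, Pb = 184.75 - 0.25Q and Ps = 153.5 + 0.5Q; the wedge Ps − Pb = 24 gives 153.5 + 0.5Q − (184.75 - 0.25Q) = 24, so Q' = 221/3.
Then Pb = 184.75 − 0.25·(221/3) = 499/3 and Ps = 153.5 + 0.5·(221/3) = 571/3.
The subsidy expands output by 221/3 − 125/3 = 32 past the efficient level; on those units the gap between marginal cost and willingness to pay runs from 0 up to 24.
DWL = ½ × 24 × 32 = 384.

Deadweight loss = €384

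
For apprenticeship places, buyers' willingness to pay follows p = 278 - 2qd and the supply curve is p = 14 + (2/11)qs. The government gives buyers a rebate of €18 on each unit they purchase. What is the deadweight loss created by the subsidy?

Deadweight loss = €74.25

Pre-subsidy: 278 - 2q = 14 + (2/11)q gives q* = 121 and p* = 36.
With the rebate, buyers effectively pay pb = ps − 18, where ps is the price sellers receive.
On the curves, pb = 278 - 2q and ps = 14 + (2/11)q; the wedge ps − pb = 18 gives 14 + (2/11)q − (278 - 2q) = 18, so q' = 129.25.
Then pb = 278 − 2·129.25 = 19.5 and ps = 14 + (2/11)·129.25 = 37.5.
The subsidy expands output by 129.25 − 121 = 8.25 past the efficient level; on those units the gap between marginal cost and willingness to pay runs from 0 up to 18.
DWL = ½ × 18 × 8.25 = 74.25.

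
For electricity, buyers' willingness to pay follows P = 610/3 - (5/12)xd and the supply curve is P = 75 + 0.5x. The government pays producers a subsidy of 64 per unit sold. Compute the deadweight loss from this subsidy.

Pre-subsidy: 610/3 - (5/12)x = 75 + 0.5x gives x* = 140 and P* = 145.
With the subsidy, sellers receive Ps = Pb + 64 for each unit, where Pb is the price buyers pay.
On the curves, Pb = 610/3 - (5/12)x and Ps = 75 + 0.5x; the wedge Ps − Pb = 64 gives 75 + 0.5x − (610/3 - (5/12)x) = 64, so x' = 2308/11.
Then Pb = 610/3 − (5/12)·(2308/11) = 1275/11 and Ps = 75 + 0.5·(2308/11) = 1979/11.
The subsidy expands output by 2308/11 − 140 = 768/11 past the efficient level; on those units the gap between marginal cost and willingness to pay runs from 0 up to 64.
DWL = ½ × 64 × 768/11 = 24576/11.

Deadweight loss = 24576/11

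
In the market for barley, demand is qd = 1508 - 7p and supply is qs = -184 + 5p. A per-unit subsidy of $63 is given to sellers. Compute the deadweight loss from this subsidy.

Deadweight loss = $5788.125

Pre-subsidy: 1508 - 7p = -184 + 5p gives p* = 141, q* = 521.
With the subsidy, sellers receive ps = pb + 63 for each unit, where pb is the price buyers pay.
Supply in terms of pb becomes qs = -184 + 5(pb + 63) = 131 + 5pb. Setting this equal to demand: 1508 - 7pb = 131 + 5pb, so pb = 114.75.
Sellers receive ps = 114.75 + 63 = 177.75; q' = 1508 − 7·114.75 = 704.75.
The subsidy expands output by 704.75 − 521 = 183.75 past the efficient level; on those units the gap between marginal cost and willingness to pay runs from 0 up to 63.
DWL = ½ × 63 × 183.75 = 5788.125.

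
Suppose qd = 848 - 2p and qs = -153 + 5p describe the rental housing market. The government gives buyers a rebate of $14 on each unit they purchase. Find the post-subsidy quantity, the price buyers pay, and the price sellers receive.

Pre-subsidy: 848 - 2p = -153 + 5p gives p* = 143, q* = 562.
With the rebate, buyers effectively pay pb = ps − 14, where ps is the price sellers receive.
Demand in terms of ps becomes qd = 848 − 2(ps − 14) = 876 - 2ps. Setting this equal to supply: 876 - 2ps = -153 + 5ps, so ps = 147.
Buyers pay pb = 147 − 14 = 133; q' = -153 + 5·147 = 582.

q' = 582; buyers pay $133; sellers receive $147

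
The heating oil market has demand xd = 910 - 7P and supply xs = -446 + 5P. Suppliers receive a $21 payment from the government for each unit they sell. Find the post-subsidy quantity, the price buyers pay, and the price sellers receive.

x' = 180.25; buyers pay $104.25; sellers receive $125.25

Pre-subsidy: 910 - 7P = -446 + 5P gives P* = 113, x* = 119.
With the subsidy, sellers receive Ps = Pb + 21 for each unit, where Pb is the price buyers pay.
Supply in terms of Pb becomes xs = -446 + 5(Pb + 21) = -341 + 5Pb. Setting this equal to demand: 910 - 7Pb = -341 + 5Pb, so Pb = 104.25.
Sellers receive Ps = 104.25 + 21 = 125.25; x' = 910 − 7·104.25 = 180.25.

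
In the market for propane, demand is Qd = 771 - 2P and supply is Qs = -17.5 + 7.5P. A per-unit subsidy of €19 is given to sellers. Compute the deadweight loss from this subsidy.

Pre-subsidy: 771 - 2P = -17.5 + 7.5P gives P* = 83, Q* = 605.
With the subsidy, sellers receive Ps = Pb + 19 for each unit, where Pb is the price buyers pay.
Supply in terms of Pb becomes Qs = -17.5 + 7.5(Pb + 19) = 125 + 7.5Pb. Setting this equal to demand: 771 - 2Pb = 125 + 7.5Pb, so Pb = 68.
Sellers receive Ps = 68 + 19 = 87; Q' = 771 − 2·68 = 635.
The subsidy expands output by 635 − 605 = 30 past the efficient level; on those units the gap between marginal cost and willingness to pay runs from 0 up to 19.
DWL = ½ × 19 × 30 = 285.

Deadweight loss = €285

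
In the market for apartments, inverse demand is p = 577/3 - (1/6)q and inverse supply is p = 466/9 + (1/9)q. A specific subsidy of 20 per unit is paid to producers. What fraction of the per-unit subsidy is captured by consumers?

Consumer share = 0.6

Pre-subsidy: 577/3 - (1/6)q = 466/9 + (1/9)q gives q* = 506 and p* = 108.
With the subsidy, sellers receive ps = pb + 20 for each unit, where pb is the price buyers pay.
On the curves, pb = 577/3 - (1/6)q and ps = 466/9 + (1/9)q; the wedge ps − pb = 20 gives 466/9 + (1/9)q − (577/3 - (1/6)q) = 20, so q' = 578.
Then pb = 577/3 − (1/6)·578 = 96 and ps = 466/9 + (1/9)·578 = 116.
Buyers' price falls by p* − pb = 108 − 96 = 12; sellers' price rises by ps − p* = 116 − 108 = 8.
So consumers capture 12/20 = 0.6 of each unit of subsidy.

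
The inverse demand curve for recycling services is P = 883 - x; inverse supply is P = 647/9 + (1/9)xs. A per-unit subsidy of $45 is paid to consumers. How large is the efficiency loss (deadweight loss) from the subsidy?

Pre-subsidy: 883 - x = 647/9 + (1/9)x gives x* = 730 and P* = 153.
With the rebate, buyers effectively pay Pb = Ps − 45, where Ps is the price sellers receive.
On the curves, Pb = 883 - x and Ps = 647/9 + (1/9)x; the wedge Ps − Pb = 45 gives 647/9 + (1/9)x − (883 - x) = 45, so x' = 770.5.
Then Pb = 883 − 1·770.5 = 112.5 and Ps = 647/9 + (1/9)·770.5 = 157.5.
The subsidy expands output by 770.5 − 730 = 40.5 past the efficient level; on those units the gap between marginal cost and willingness to pay runs from 0 up to 45.
DWL = ½ × 45 × 40.5 = 911.25.

Deadweight loss = $911.25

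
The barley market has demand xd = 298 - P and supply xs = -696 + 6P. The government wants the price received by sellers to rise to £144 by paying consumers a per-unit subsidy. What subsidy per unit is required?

Required subsidy s = £14 per unit

At a seller price of 144, quantity supplied is -696 + 6·144 = 168.
Buyers absorb 168 only when they pay Pb with 298 − 1·Pb = 168, i.e. Pb = 130.
s = Ps − Pb = 144 − 130 = 14.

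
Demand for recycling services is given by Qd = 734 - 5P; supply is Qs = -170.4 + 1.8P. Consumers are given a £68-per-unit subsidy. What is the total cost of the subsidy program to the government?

Pre-subsidy: 734 - 5P = -170.4 + 1.8P gives P* = 133, Q* = 69.
With the rebate, buyers effectively pay Pb = Ps − 68, where Ps is the price sellers receive.
Demand in terms of Ps becomes Qd = 734 − 5(Ps − 68) = 1074 - 5Ps. Setting this equal to supply: 1074 - 5Ps = -170.4 + 1.8Ps, so Ps = 183.
Buyers pay Pb = 183 − 68 = 115; Q' = -170.4 + 1.8·183 = 159.
Government outlay = subsidy × quantity = 68 × 159 = 10812.

Government cost = £10812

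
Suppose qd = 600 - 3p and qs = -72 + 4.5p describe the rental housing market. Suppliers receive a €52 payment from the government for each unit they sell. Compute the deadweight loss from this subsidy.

Deadweight loss = €2433.6

Pre-subsidy: 600 - 3p = -72 + 4.5p gives p* = 89.6, q* = 331.2.
With the subsidy, sellers receive ps = pb + 52 for each unit, where pb is the price buyers pay.
Supply in terms of pb becomes qs = -72 + 4.5(pb + 52) = 162 + 4.5pb. Setting this equal to demand: 600 - 3pb = 162 + 4.5pb, so pb = 58.4.
Sellers receive ps = 58.4 + 52 = 110.4; q' = 600 − 3·58.4 = 424.8.
The subsidy expands output by 424.8 − 331.2 = 93.6 past the efficient level; on those units the gap between marginal cost and willingness to pay runs from 0 up to 52.
DWL = ½ × 52 × 93.6 = 2433.6.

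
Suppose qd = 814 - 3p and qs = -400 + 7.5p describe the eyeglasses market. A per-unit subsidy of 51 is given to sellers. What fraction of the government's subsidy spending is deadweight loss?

DWL / government spending = 51/538

Pre-subsidy: 814 - 3p = -400 + 7.5p gives p* = 2428/21, q* = 3270/7.
With the subsidy, sellers receive ps = pb + 51 for each unit, where pb is the price buyers pay.
Supply in terms of pb becomes qs = -400 + 7.5(pb + 51) = -17.5 + 7.5pb. Setting this equal to demand: 814 - 3pb = -17.5 + 7.5pb, so pb = 1663/21.
Sellers receive ps = 1663/21 + 51 = 2734/21; q' = 814 − 3·(1663/21) = 4035/7.
ΔCS = ½(3270/7 + 4035/7)(2428/21 − 1663/21) = 1862775/98; ΔPS = ½(3270/7 + 4035/7)(2734/21 − 2428/21) = 372555/49.
Government spending = 51 × 4035/7 = 205785/7.
DWL = ½ × 51 × (4035/7 − 3270/7) = 39015/14; fraction = (39015/14) / (205785/7) = 51/538.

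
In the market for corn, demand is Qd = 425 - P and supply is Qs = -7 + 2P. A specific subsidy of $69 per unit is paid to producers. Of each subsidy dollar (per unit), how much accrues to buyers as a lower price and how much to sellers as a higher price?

Buyers gain $46 per unit; sellers gain $23 per unit

Pre-subsidy: 425 - P = -7 + 2P gives P* = 144, Q* = 281.
With the subsidy, sellers receive Ps = Pb + 69 for each unit, where Pb is the price buyers pay.
Supply in terms of Pb becomes Qs = -7 + 2(Pb + 69) = 131 + 2Pb. Setting this equal to demand: 425 - Pb = 131 + 2Pb, so Pb = 98.
Sellers receive Ps = 98 + 69 = 167; Q' = 425 − 1·98 = 327.
Buyers' price falls by P* − Pb = 144 − 98 = 46; sellers' price rises by Ps − P* = 167 − 144 = 23.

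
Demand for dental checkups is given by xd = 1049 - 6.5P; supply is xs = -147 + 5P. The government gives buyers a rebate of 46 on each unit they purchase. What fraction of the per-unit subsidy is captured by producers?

Pre-subsidy: 1049 - 6.5P = -147 + 5P gives P* = 104, x* = 373.
With the rebate, buyers effectively pay Pb = Ps − 46, where Ps is the price sellers receive.
Demand in terms of Ps becomes xd = 1049 − 6.5(Ps − 46) = 1348 - 6.5Ps. Setting this equal to supply: 1348 - 6.5Ps = -147 + 5Ps, so Ps = 130.
Buyers pay Pb = 130 − 46 = 84; x' = -147 + 5·130 = 503.
Buyers' price falls by P* − Pb = 104 − 84 = 20; sellers' price rises by Ps − P* = 130 − 104 = 26.
So producers capture 26/46 = 13/23 of each unit of subsidy.

Producer share = 13/23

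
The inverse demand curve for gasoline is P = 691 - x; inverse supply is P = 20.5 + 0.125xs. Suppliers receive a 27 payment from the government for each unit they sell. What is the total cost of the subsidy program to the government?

Government cost = 16740

Pre-subsidy: 691 - x = 20.5 + 0.125x gives x* = 596 and P* = 95.
With the subsidy, sellers receive Ps = Pb + 27 for each unit, where Pb is the price buyers pay.
On the curves, Pb = 691 - x and Ps = 20.5 + 0.125x; the wedge Ps − Pb = 27 gives 20.5 + 0.125x − (691 - x) = 27, so x' = 620.
Then Pb = 691 − 1·620 = 71 and Ps = 20.5 + 0.125·620 = 98.
Government outlay = subsidy × quantity = 27 × 620 = 16740.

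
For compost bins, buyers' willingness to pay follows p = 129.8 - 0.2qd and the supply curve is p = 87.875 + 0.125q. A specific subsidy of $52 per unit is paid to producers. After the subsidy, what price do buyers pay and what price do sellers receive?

Buyers pay $72; sellers receive $124

Pre-subsidy: 129.8 - 0.2q = 87.875 + 0.125q gives q* = 129 and p* = 104.
With the subsidy, sellers receive ps = pb + 52 for each unit, where pb is the price buyers pay.
On the curves, pb = 129.8 - 0.2q and ps = 87.875 + 0.125q; the wedge ps − pb = 52 gives 87.875 + 0.125q − (129.8 - 0.2q) = 52, so q' = 289.
Then pb = 129.8 − 0.2·289 = 72 and ps = 87.875 + 0.125·289 = 124.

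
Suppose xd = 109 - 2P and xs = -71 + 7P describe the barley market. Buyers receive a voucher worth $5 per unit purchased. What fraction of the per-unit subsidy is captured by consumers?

Consumer share = 7/9

Pre-subsidy: 109 - 2P = -71 + 7P gives P* = 20, x* = 69.
With the rebate, buyers effectively pay Pb = Ps − 5, where Ps is the price sellers receive.
Demand in terms of Ps becomes xd = 109 − 2(Ps − 5) = 119 - 2Ps. Setting this equal to supply: 119 - 2Ps = -71 + 7Ps, so Ps = 190/9.
Buyers pay Pb = 190/9 − 5 = 145/9; x' = -71 + 7·(190/9) = 691/9.
Buyers' price falls by P* − Pb = 20 − 145/9 = 35/9; sellers' price rises by Ps − P* = 190/9 − 20 = 10/9.
So consumers capture (35/9)/5 = 7/9 of each unit of subsidy.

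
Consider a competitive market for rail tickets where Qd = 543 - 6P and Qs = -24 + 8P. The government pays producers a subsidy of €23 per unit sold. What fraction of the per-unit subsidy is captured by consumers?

Pre-subsidy: 543 - 6P = -24 + 8P gives P* = 40.5, Q* = 300.
With the subsidy, sellers receive Ps = Pb + 23 for each unit, where Pb is the price buyers pay.
Supply in terms of Pb becomes Qs = -24 + 8(Pb + 23) = 160 + 8Pb. Setting this equal to demand: 543 - 6Pb = 160 + 8Pb, so Pb = 383/14.
Sellers receive Ps = 383/14 + 23 = 705/14; Q' = 543 − 6·(383/14) = 2652/7.
Buyers' price falls by P* − Pb = 40.5 − 383/14 = 92/7; sellers' price rises by Ps − P* = 705/14 − 40.5 = 69/7.
So consumers capture (92/7)/23 = 4/7 of each unit of subsidy.

Consumer share = 4/7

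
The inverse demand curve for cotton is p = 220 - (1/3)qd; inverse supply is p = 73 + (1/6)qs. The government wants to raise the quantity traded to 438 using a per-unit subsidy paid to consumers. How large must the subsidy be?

At q = 438, from the demand curve buyers pay pb = 220 − (1/3)·438 = 74; from the supply curve sellers need ps = 73 + (1/6)·438 = 146.
The subsidy must fill the gap: s = ps − pb = 146 − 74 = 72.

Required subsidy s = 72 per unit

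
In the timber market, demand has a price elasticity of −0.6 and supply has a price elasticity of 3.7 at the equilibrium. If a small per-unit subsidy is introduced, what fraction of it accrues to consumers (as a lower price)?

Consumer share = 37/43

For a small subsidy around the equilibrium, the benefit split depends on the relative slopes, which at a point are proportional to the elasticities.
Buyer share = εs/(εs + |εd|) = 3.7/(3.7 + 0.6) = 37/43; seller share = |εd|/(εs + |εd|) = 6/43.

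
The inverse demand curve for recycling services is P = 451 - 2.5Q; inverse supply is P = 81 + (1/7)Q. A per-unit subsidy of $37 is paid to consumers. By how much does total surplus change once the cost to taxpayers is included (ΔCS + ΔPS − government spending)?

Net change in total surplus = -$259

Pre-subsidy: 451 - 2.5Q = 81 + (1/7)Q gives Q* = 140 and P* = 101.
With the rebate, buyers effectively pay Pb = Ps − 37, where Ps is the price sellers receive.
On the curves, Pb = 451 - 2.5Q and Ps = 81 + (1/7)Q; the wedge Ps − Pb = 37 gives 81 + (1/7)Q − (451 - 2.5Q) = 37, so Q' = 154.
Then Pb = 451 − 2.5·154 = 66 and Ps = 81 + (1/7)·154 = 103.
ΔCS = ½(140 + 154)(101 − 66) = 5145; ΔPS = ½(140 + 154)(103 − 101) = 294.
Government spending = 37 × 154 = 5698.
Net change = 5145 + 294 − 5698 = -259. The loss equals the DWL triangle ½·37·14.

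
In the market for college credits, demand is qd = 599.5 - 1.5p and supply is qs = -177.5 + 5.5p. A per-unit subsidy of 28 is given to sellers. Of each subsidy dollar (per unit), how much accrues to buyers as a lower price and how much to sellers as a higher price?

Pre-subsidy: 599.5 - 1.5p = -177.5 + 5.5p gives p* = 111, q* = 433.
With the subsidy, sellers receive ps = pb + 28 for each unit, where pb is the price buyers pay.
Supply in terms of pb becomes qs = -177.5 + 5.5(pb + 28) = -23.5 + 5.5pb. Setting this equal to demand: 599.5 - 1.5pb = -23.5 + 5.5pb, so pb = 89.
Sellers receive ps = 89 + 28 = 117; q' = 599.5 − 1.5·89 = 466.
Buyers' price falls by p* − pb = 111 − 89 = 22; sellers' price rises by ps − p* = 117 − 111 = 6.

Buyers gain 22 per unit; sellers gain 6 per unit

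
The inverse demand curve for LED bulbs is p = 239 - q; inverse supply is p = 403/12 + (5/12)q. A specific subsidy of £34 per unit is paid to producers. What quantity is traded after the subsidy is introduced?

q' = 169

Pre-subsidy: 239 - q = 403/12 + (5/12)q gives q* = 145 and p* = 94.
With the subsidy, sellers receive ps = pb + 34 for each unit, where pb is the price buyers pay.
On the curves, pb = 239 - q and ps = 403/12 + (5/12)q; the wedge ps − pb = 34 gives 403/12 + (5/12)q − (239 - q) = 34, so q' = 169.
Then pb = 239 − 1·169 = 70 and ps = 403/12 + (5/12)·169 = 104.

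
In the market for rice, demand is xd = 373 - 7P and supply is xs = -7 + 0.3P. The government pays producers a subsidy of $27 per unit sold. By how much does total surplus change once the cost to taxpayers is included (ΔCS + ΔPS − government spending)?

Pre-subsidy: 373 - 7P = -7 + 0.3P gives P* = 3800/73, x* = 629/73.
With the subsidy, sellers receive Ps = Pb + 27 for each unit, where Pb is the price buyers pay.
Supply in terms of Pb becomes xs = -7 + 0.3(Pb + 27) = 1.1 + 0.3Pb. Setting this equal to demand: 373 - 7Pb = 1.1 + 0.3Pb, so Pb = 3719/73.
Sellers receive Ps = 3719/73 + 27 = 5690/73; x' = 373 − 7·(3719/73) = 1196/73.
ΔCS = ½(629/73 + 1196/73)(3800/73 − 3719/73) = 2025/146; ΔPS = ½(629/73 + 1196/73)(5690/73 − 3800/73) = 23625/73.
Government spending = 27 × 1196/73 = 32292/73.
Net change = 2025/146 + 23625/73 − 32292/73 = -15309/146. The loss equals the DWL triangle ½·27·567/73.

Net change in total surplus = -15309/146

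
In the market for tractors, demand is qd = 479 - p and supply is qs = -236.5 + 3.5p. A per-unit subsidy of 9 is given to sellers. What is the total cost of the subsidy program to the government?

Government cost = 2943

Pre-subsidy: 479 - p = -236.5 + 3.5p gives p* = 159, q* = 320.
With the subsidy, sellers receive ps = pb + 9 for each unit, where pb is the price buyers pay.
Supply in terms of pb becomes qs = -236.5 + 3.5(pb + 9) = -205 + 3.5pb. Setting this equal to demand: 479 - pb = -205 + 3.5pb, so pb = 152.
Sellers receive ps = 152 + 9 = 161; q' = 479 − 1·152 = 327.
Government outlay = subsidy × quantity = 9 × 327 = 2943.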